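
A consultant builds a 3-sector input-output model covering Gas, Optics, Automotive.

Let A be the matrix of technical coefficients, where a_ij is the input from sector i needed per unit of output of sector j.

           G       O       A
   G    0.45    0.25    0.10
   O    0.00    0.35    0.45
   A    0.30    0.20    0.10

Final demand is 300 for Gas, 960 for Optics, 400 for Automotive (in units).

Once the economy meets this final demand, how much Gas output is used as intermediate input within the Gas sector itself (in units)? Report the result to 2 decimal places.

I − A =
  [   0.55    -0.25    -0.10]
  [   0.00     0.65    -0.45]
  [  -0.30    -0.20     0.90]
Cofactors of I−A, C_ij = (−1)^(i+j)·(minor ij) (rows/columns in the sector order above):
  C_11 = (0.65)(0.90) − (-0.45)(-0.20) = 0.4950
  C_12 = −[(0.00)(0.90) − (-0.45)(-0.30)] = 0.1350
  C_13 = (0.00)(-0.20) − (0.65)(-0.30) = 0.1950
  C_21 = −[(-0.25)(0.90) − (-0.10)(-0.20)] = 0.2450
  C_22 = (0.55)(0.90) − (-0.10)(-0.30) = 0.4650
  C_23 = −[(0.55)(-0.20) − (-0.25)(-0.30)] = 0.1850
  C_31 = (-0.25)(-0.45) − (-0.10)(0.65) = 0.1775
  C_32 = −[(0.55)(-0.45) − (-0.10)(0.00)] = 0.2475
  C_33 = (0.55)(0.65) − (-0.25)(0.00) = 0.3575
det(I−A) = Σ_j (I−A)_1j·C_1j = (0.55)(0.4950) + (-0.25)(0.1350) + (-0.10)(0.1950) = 0.2190
adj(I−A) = Cᵀ =
  [ 0.4950   0.2450   0.1775]
  [ 0.1350   0.4650   0.2475]
  [ 0.1950   0.1850   0.3575]
(I − A)⁻¹ = adj(I−A) / det(I−A) ≈
  [   2.2603     1.1187     0.8105]
  [   0.6164     2.1233     1.1301]
  [   0.8904     0.8447     1.6324]
First solve x = (I − A)⁻¹ d = adj(I−A)·d / det(I−A); in particular x_G = (0.4950·300 + 0.2450·960 + 0.1775·400) / 0.2190 = 454.70 / 0.2190 ≈ 2076.2557.
Intermediate flow from G to G: z_GG = a_GG · x_G = 0.45 × 454.70 / 0.2190 = 204.615 / 0.2190 ≈ 934.32.

z_GG = 934.32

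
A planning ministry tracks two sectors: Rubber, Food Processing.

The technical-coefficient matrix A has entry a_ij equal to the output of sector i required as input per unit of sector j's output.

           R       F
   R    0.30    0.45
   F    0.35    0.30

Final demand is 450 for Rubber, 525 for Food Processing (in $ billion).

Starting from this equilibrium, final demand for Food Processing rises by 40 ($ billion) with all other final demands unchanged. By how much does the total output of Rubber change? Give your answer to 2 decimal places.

I − A =
  [   0.70    -0.45]
  [  -0.35     0.70]
det(I−A) = (0.70)(0.70) − (-0.45)(-0.35) = 0.3325
adj(I−A) = [[0.70, 0.45], [0.35, 0.70]]
(I − A)⁻¹ = adj(I−A) / det(I−A) ≈
  [   2.1053     1.3534]
  [   1.0526     2.1053]
Δx = (I − A)⁻¹ Δd with Δd having +40 in the Food Processing component and 0 elsewhere.
So Δx_R = L_RF · (+40), where L_RF = adj(I−A)_RF / det(I−A) = 0.45 / 0.3325.
Δx_R = 0.45 × (+40) / 0.3325 = 18.00 / 0.3325 ≈ 54.14.

Δx_R = 54.14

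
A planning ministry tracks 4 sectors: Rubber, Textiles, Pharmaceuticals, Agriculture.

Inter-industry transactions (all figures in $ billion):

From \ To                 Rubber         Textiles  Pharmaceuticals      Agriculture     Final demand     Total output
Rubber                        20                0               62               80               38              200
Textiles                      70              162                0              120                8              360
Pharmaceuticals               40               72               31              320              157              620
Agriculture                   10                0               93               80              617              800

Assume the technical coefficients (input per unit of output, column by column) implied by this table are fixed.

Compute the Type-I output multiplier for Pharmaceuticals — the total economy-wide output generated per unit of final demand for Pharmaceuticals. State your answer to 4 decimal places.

Technical coefficients a_ij = z_ij / X_j:
  a_11 = 20/200 = 0.10, a_21 = 70/200 = 0.35, a_31 = 40/200 = 0.20, a_41 = 10/200 = 0.05
  a_12 = 0/360 = 0.00, a_22 = 162/360 = 0.45, a_32 = 72/360 = 0.20, a_42 = 0/360 = 0.00
  a_13 = 62/620 = 0.10, a_23 = 0/620 = 0.00, a_33 = 31/620 = 0.05, a_43 = 93/620 = 0.15
  a_14 = 80/800 = 0.10, a_24 = 120/800 = 0.15, a_34 = 320/800 = 0.40, a_44 = 80/800 = 0.10
I − A =
  [   0.90     0.00    -0.10    -0.10]
  [  -0.35     0.55     0.00    -0.15]
  [  -0.20    -0.20     0.95    -0.40]
  [  -0.05     0.00    -0.15     0.90]
Compute the cofactors C_ij = (−1)^(i+j)·(3×3 minor ij) of I−A; the adjugate is their transpose:
adj(I−A) = Cᵀ =
  [ 0.432750   0.021000   0.057750   0.077250]
  [ 0.289875   0.687750   0.057750   0.172500]
  [ 0.174500   0.161000   0.442750   0.243000]
  [ 0.053125   0.028000   0.077000   0.452250]
det(I−A) = Σ_j (I−A)_1j·C_1j = (0.90)(0.432750) + (0.00)(0.289875) + (-0.10)(0.174500) + (-0.10)(0.053125) = 0.3667125
(I − A)⁻¹ = adj(I−A) / det(I−A) ≈
  [   1.18008     0.05727     0.15748     0.21066]
  [   0.79047     1.87545     0.15748     0.47040]
  [   0.47585     0.43904     1.20735     0.66264]
  [   0.14487     0.07635     0.20997     1.23325]
The output multiplier for sector j is the column-j sum of the Leontief inverse (I − A)⁻¹ = adj(I−A) / det(I−A).
Column 3 of adj(I−A): (0.057750, 0.057750, 0.442750, 0.077000); det(I−A) = 0.3667125.
m_3 = (0.057750 + 0.057750 + 0.442750 + 0.077000) / 0.3667125 = 0.63525 / 0.3667125 ≈ 1.7323.

m_3 = 1.7323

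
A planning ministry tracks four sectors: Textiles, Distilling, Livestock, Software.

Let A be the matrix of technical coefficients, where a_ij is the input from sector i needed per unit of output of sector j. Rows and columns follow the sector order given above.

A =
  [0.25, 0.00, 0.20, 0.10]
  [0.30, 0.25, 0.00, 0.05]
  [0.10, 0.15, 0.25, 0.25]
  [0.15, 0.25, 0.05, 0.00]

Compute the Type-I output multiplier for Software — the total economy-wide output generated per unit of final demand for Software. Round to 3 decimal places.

I − A =
  [   0.75     0.00    -0.20    -0.10]
  [  -0.30     0.75     0.00    -0.05]
  [  -0.10    -0.15     0.75    -0.25]
  [  -0.15    -0.25    -0.05     1.00]
Compute the cofactors C_ij = (−1)^(i+j)·(3×3 minor ij) of I−A; the adjugate is their transpose:
adj(I−A) = Cᵀ =
  [ 0.543375   0.062000   0.151250   0.095250]
  [ 0.227125   0.513875   0.064875   0.064625]
  [ 0.166750   0.159625   0.534375   0.158250]
  [ 0.146625   0.145750   0.065625   0.397875]
det(I−A) = Σ_j (I−A)_1j·C_1j = (0.75)(0.543375) + (0.00)(0.227125) + (-0.20)(0.166750) + (-0.10)(0.146625) = 0.35951875
(I − A)⁻¹ = adj(I−A) / det(I−A) ≈
  [   1.5114     0.1725     0.4207     0.2649]
  [   0.6317     1.4293     0.1804     0.1798]
  [   0.4638     0.4440     1.4864     0.4402]
  [   0.4078     0.4054     0.1825     1.1067]
The output multiplier for sector j is the column-j sum of the Leontief inverse (I − A)⁻¹ = adj(I−A) / det(I−A).
Column 4 of adj(I−A): (0.095250, 0.064625, 0.158250, 0.397875); det(I−A) = 0.35951875.
m_4 = (0.095250 + 0.064625 + 0.158250 + 0.397875) / 0.35951875 = 0.716 / 0.35951875 ≈ 1.992.

m_4 = 1.992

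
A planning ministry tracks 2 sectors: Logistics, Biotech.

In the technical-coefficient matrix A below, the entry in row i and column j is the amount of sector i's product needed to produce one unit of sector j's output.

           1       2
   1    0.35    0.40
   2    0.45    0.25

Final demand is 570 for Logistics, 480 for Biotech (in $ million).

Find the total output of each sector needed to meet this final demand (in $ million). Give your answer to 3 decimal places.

x_1 = 2014.634, x_2 = 1848.780

I − A =
  [   0.65    -0.40]
  [  -0.45     0.75]
det(I−A) = (0.65)(0.75) − (-0.40)(-0.45) = 0.3075
adj(I−A) = [[0.75, 0.40], [0.45, 0.65]]
(I − A)⁻¹ = adj(I−A) / det(I−A) ≈
  [   2.4390     1.3008]
  [   1.4634     2.1138]
x = (I − A)⁻¹ d = adj(I−A)·d / det(I−A), with det(I−A) = 0.3075:
  x_1 = (0.75·570 + 0.40·480) / 0.3075 = 619.50 / 0.3075 ≈ 2014.634
  x_2 = (0.45·570 + 0.65·480) / 0.3075 = 568.50 / 0.3075 ≈ 1848.780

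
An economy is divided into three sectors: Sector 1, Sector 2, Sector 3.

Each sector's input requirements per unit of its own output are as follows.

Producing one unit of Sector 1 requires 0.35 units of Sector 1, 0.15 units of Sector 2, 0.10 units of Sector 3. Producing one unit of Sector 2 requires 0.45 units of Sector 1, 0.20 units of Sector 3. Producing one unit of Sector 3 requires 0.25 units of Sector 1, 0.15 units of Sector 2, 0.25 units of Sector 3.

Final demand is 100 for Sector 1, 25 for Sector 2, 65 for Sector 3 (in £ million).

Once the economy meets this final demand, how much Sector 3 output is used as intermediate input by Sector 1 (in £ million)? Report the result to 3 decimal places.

I − A =
  [   0.65    -0.45    -0.25]
  [  -0.15     1.00    -0.15]
  [  -0.10    -0.20     0.75]
Cofactors of I−A, C_ij = (−1)^(i+j)·(minor ij) (rows/columns in the sector order above):
  C_11 = (1.00)(0.75) − (-0.15)(-0.20) = 0.7200
  C_12 = −[(-0.15)(0.75) − (-0.15)(-0.10)] = 0.1275
  C_13 = (-0.15)(-0.20) − (1.00)(-0.10) = 0.1300
  C_21 = −[(-0.45)(0.75) − (-0.25)(-0.20)] = 0.3875
  C_22 = (0.65)(0.75) − (-0.25)(-0.10) = 0.4625
  C_23 = −[(0.65)(-0.20) − (-0.45)(-0.10)] = 0.1750
  C_31 = (-0.45)(-0.15) − (-0.25)(1.00) = 0.3175
  C_32 = −[(0.65)(-0.15) − (-0.25)(-0.15)] = 0.1350
  C_33 = (0.65)(1.00) − (-0.45)(-0.15) = 0.5825
det(I−A) = Σ_j (I−A)_1j·C_1j = (0.65)(0.7200) + (-0.45)(0.1275) + (-0.25)(0.1300) = 0.378125
adj(I−A) = Cᵀ =
  [ 0.7200   0.3875   0.3175]
  [ 0.1275   0.4625   0.1350]
  [ 0.1300   0.1750   0.5825]
(I − A)⁻¹ = adj(I−A) / det(I−A) ≈
  [   1.9041     1.0248     0.8397]
  [   0.3372     1.2231     0.3570]
  [   0.3438     0.4628     1.5405]
First solve x = (I − A)⁻¹ d = adj(I−A)·d / det(I−A); in particular x_1 = (0.7200·100 + 0.3875·25 + 0.3175·65) / 0.378125 = 102.325 / 0.378125 ≈ 270.61157.
Intermediate flow from 3 to 1: z_31 = a_31 · x_1 = 0.10 × 102.325 / 0.378125 = 10.2325 / 0.378125 ≈ 27.061.

z_31 = 27.061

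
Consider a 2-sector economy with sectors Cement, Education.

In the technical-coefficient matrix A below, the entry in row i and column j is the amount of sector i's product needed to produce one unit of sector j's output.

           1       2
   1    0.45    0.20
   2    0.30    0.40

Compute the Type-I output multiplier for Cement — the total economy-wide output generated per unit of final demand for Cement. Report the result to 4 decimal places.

I − A =
  [   0.55    -0.20]
  [  -0.30     0.60]
det(I−A) = (0.55)(0.60) − (-0.20)(-0.30) = 0.2700
adj(I−A) = [[0.60, 0.20], [0.30, 0.55]]
(I − A)⁻¹ = adj(I−A) / det(I−A) ≈
  [   2.22222     0.74074]
  [   1.11111     2.03704]
The output multiplier for sector j is the column-j sum of the Leontief inverse (I − A)⁻¹ = adj(I−A) / det(I−A).
Column 1 of adj(I−A): (0.60, 0.30); det(I−A) = 0.2700.
m_1 = (0.60 + 0.30) / 0.2700 = 0.90 / 0.2700 ≈ 3.3333.

m_1 = 3.3333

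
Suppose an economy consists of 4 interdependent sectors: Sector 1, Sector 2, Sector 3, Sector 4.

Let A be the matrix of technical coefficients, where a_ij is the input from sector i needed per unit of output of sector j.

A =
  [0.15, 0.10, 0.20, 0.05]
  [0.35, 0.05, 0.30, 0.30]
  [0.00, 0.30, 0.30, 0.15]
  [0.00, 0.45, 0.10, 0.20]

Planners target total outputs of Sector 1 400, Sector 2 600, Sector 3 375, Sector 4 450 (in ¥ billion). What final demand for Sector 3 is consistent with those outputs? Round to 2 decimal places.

I − A =
  [   0.85    -0.10    -0.20    -0.05]
  [  -0.35     0.95    -0.30    -0.30]
  [   0.00    -0.30     0.70    -0.15]
  [   0.00    -0.45    -0.10     0.80]
d = (I − A) x:
  d_1 = (+0.85)·400 + (-0.10)·600 + (-0.20)·375 + (-0.05)·450 = 182.50
  d_2 = (-0.35)·400 + (+0.95)·600 + (-0.30)·375 + (-0.30)·450 = 182.50
  d_3 = (+0.00)·400 + (-0.30)·600 + (+0.70)·375 + (-0.15)·450 = 15.00
  d_4 = (+0.00)·400 + (-0.45)·600 + (-0.10)·375 + (+0.80)·450 = 52.50

d_3 = 15.00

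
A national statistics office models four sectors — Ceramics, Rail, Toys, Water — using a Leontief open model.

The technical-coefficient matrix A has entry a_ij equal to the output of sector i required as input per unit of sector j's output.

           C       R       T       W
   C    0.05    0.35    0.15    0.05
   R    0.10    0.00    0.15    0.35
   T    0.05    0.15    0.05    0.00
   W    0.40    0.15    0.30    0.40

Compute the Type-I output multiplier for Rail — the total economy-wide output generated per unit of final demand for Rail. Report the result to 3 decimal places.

m_R = 3.149

I − A =
  [   0.95    -0.35    -0.15    -0.05]
  [  -0.10     1.00    -0.15    -0.35]
  [  -0.05    -0.15     0.95     0.00]
  [  -0.40    -0.15    -0.30     0.60]
Compute the cofactors C_ij = (−1)^(i+j)·(3×3 minor ij) of I−A; the adjugate is their transpose:
adj(I−A) = Cᵀ =
  [ 0.490875   0.222375   0.166500   0.170625]
  [ 0.199750   0.517250   0.213750   0.318375]
  [ 0.057375   0.093375   0.429375   0.059250]
  [ 0.405875   0.324250   0.379125   0.835500]
det(I−A) = Σ_j (I−A)_1j·C_1j = (0.95)(0.490875) + (-0.35)(0.199750) + (-0.15)(0.057375) + (-0.05)(0.405875) = 0.36751875
(I − A)⁻¹ = adj(I−A) / det(I−A) ≈
  [   1.3356     0.6051     0.4530     0.4643]
  [   0.5435     1.4074     0.5816     0.8663]
  [   0.1561     0.2541     1.1683     0.1612]
  [   1.1044     0.8823     1.0316     2.2734]
The output multiplier for sector j is the column-j sum of the Leontief inverse (I − A)⁻¹ = adj(I−A) / det(I−A).
Column R of adj(I−A): (0.222375, 0.517250, 0.093375, 0.324250); det(I−A) = 0.36751875.
m_R = (0.222375 + 0.517250 + 0.093375 + 0.324250) / 0.36751875 = 1.15725 / 0.36751875 ≈ 3.149.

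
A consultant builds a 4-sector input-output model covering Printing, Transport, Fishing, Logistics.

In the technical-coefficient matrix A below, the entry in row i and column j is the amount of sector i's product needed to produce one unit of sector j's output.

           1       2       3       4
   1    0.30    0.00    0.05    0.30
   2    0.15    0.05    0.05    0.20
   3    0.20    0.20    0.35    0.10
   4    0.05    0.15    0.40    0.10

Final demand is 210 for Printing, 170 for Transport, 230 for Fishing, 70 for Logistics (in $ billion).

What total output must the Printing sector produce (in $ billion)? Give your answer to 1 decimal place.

I − A =
  [   0.70     0.00    -0.05    -0.30]
  [  -0.15     0.95    -0.05    -0.20]
  [  -0.20    -0.20     0.65    -0.10]
  [  -0.05    -0.15    -0.40     0.90]
Compute the cofactors C_ij = (−1)^(i+j)·(3×3 minor ij) of I−A; the adjugate is their transpose:
adj(I−A) = Cᵀ =
  [ 0.47250   0.06300   0.15750   0.18900]
  [ 0.11350   0.33850   0.11200   0.12550]
  [ 0.20100   0.14250   0.55650   0.16050]
  [ 0.13450   0.12325   0.27475   0.41425]
det(I−A) = Σ_j (I−A)_1j·C_1j = (0.70)(0.47250) + (0.00)(0.11350) + (-0.05)(0.20100) + (-0.30)(0.13450) = 0.28035
(I − A)⁻¹ = adj(I−A) / det(I−A) ≈
  [   1.6854     0.2247     0.5618     0.6742]
  [   0.4049     1.2074     0.3995     0.4477]
  [   0.7170     0.5083     1.9850     0.5725]
  [   0.4798     0.4396     0.9800     1.4776]
x = (I − A)⁻¹ d = adj(I−A)·d / det(I−A), with det(I−A) = 0.28035:
  x_1 = (0.47250·210 + 0.06300·170 + 0.15750·230 + 0.18900·70) / 0.28035 = 159.39 / 0.28035 ≈ 568.5
  x_2 = (0.11350·210 + 0.33850·170 + 0.11200·230 + 0.12550·70) / 0.28035 = 115.925 / 0.28035 ≈ 413.5
  x_3 = (0.20100·210 + 0.14250·170 + 0.55650·230 + 0.16050·70) / 0.28035 = 205.665 / 0.28035 ≈ 733.6
  x_4 = (0.13450·210 + 0.12325·170 + 0.27475·230 + 0.41425·70) / 0.28035 = 141.3875 / 0.28035 ≈ 504.3

x_1 = 568.5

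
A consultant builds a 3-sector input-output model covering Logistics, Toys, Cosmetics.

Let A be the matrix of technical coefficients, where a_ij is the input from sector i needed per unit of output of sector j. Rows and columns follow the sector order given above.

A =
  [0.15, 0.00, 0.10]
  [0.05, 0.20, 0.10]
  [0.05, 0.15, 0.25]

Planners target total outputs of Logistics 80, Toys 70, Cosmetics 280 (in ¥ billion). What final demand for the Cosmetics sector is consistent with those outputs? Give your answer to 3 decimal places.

d_C = 195.500

I − A =
  [   0.85     0.00    -0.10]
  [  -0.05     0.80    -0.10]
  [  -0.05    -0.15     0.75]
d = (I − A) x:
  d_L = (+0.85)·80 + (+0.00)·70 + (-0.10)·280 = 40.000
  d_T = (-0.05)·80 + (+0.80)·70 + (-0.10)·280 = 24.000
  d_C = (-0.05)·80 + (-0.15)·70 + (+0.75)·280 = 195.500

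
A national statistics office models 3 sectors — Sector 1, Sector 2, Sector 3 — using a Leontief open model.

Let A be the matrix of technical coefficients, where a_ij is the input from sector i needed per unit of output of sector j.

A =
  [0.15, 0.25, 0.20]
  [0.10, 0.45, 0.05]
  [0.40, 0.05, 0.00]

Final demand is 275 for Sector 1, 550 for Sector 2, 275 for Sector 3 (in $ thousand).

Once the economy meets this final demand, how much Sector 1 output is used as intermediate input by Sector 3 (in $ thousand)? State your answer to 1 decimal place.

z_13 = 134.2

I − A =
  [   0.85    -0.25    -0.20]
  [  -0.10     0.55    -0.05]
  [  -0.40    -0.05     1.00]
Cofactors of I−A, C_ij = (−1)^(i+j)·(minor ij) (rows/columns in the sector order above):
  C_11 = (0.55)(1.00) − (-0.05)(-0.05) = 0.5475
  C_12 = −[(-0.10)(1.00) − (-0.05)(-0.40)] = 0.1200
  C_13 = (-0.10)(-0.05) − (0.55)(-0.40) = 0.2250
  C_21 = −[(-0.25)(1.00) − (-0.20)(-0.05)] = 0.2600
  C_22 = (0.85)(1.00) − (-0.20)(-0.40) = 0.7700
  C_23 = −[(0.85)(-0.05) − (-0.25)(-0.40)] = 0.1425
  C_31 = (-0.25)(-0.05) − (-0.20)(0.55) = 0.1225
  C_32 = −[(0.85)(-0.05) − (-0.20)(-0.10)] = 0.0625
  C_33 = (0.85)(0.55) − (-0.25)(-0.10) = 0.4425
det(I−A) = Σ_j (I−A)_1j·C_1j = (0.85)(0.5475) + (-0.25)(0.1200) + (-0.20)(0.2250) = 0.390375
adj(I−A) = Cᵀ =
  [ 0.5475   0.2600   0.1225]
  [ 0.1200   0.7700   0.0625]
  [ 0.2250   0.1425   0.4425]
(I − A)⁻¹ = adj(I−A) / det(I−A) ≈
  [   1.4025     0.6660     0.3138]
  [   0.3074     1.9725     0.1601]
  [   0.5764     0.3650     1.1335]
First solve x = (I − A)⁻¹ d = adj(I−A)·d / det(I−A); in particular x_3 = (0.2250·275 + 0.1425·550 + 0.4425·275) / 0.390375 = 261.9375 / 0.390375 ≈ 670.989.
Intermediate flow from 1 to 3: z_13 = a_13 · x_3 = 0.20 × 261.9375 / 0.390375 = 52.3875 / 0.390375 ≈ 134.2.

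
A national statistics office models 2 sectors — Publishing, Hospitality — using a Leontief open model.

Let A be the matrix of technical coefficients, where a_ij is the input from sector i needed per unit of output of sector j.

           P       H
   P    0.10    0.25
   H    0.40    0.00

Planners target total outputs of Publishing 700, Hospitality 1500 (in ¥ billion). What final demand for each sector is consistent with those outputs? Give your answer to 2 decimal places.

I − A =
  [   0.90    -0.25]
  [  -0.40     1.00]
d = (I − A) x:
  d_P = (+0.90)·700 + (-0.25)·1500 = 255.00
  d_H = (-0.40)·700 + (+1.00)·1500 = 1220.00

d_P = 255.00, d_H = 1220.00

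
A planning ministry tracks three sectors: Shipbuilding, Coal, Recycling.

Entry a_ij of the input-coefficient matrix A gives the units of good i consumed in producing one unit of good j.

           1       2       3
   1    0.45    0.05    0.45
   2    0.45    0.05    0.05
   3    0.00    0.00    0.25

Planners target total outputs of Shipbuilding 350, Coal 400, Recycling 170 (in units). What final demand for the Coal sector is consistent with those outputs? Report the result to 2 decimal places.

I − A =
  [   0.55    -0.05    -0.45]
  [  -0.45     0.95    -0.05]
  [   0.00     0.00     0.75]
d = (I − A) x:
  d_1 = (+0.55)·350 + (-0.05)·400 + (-0.45)·170 = 96.00
  d_2 = (-0.45)·350 + (+0.95)·400 + (-0.05)·170 = 214.00
  d_3 = (+0.00)·350 + (+0.00)·400 + (+0.75)·170 = 127.50

d_2 = 214.00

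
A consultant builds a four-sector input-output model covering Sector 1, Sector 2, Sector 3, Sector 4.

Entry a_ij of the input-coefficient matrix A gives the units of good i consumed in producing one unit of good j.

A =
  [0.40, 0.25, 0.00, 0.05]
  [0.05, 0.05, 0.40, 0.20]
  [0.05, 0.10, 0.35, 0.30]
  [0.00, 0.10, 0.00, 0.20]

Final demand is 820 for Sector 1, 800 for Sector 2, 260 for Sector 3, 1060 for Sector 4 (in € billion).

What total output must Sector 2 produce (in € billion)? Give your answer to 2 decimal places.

I − A =
  [   0.60    -0.25     0.00    -0.05]
  [  -0.05     0.95    -0.40    -0.20]
  [  -0.05    -0.10     0.65    -0.30]
  [   0.00    -0.10     0.00     0.80]
Compute the cofactors C_ij = (−1)^(i+j)·(3×3 minor ij) of I−A; the adjugate is their transpose:
adj(I−A) = Cᵀ =
  [ 0.437000   0.133250   0.082000   0.091375]
  [ 0.042000   0.312000   0.192000   0.152625]
  [ 0.042500   0.076250   0.433750   0.184375]
  [ 0.005250   0.039000   0.024000   0.333375]
det(I−A) = Σ_j (I−A)_1j·C_1j = (0.60)(0.437000) + (-0.25)(0.042000) + (0.00)(0.042500) + (-0.05)(0.005250) = 0.2514375
(I − A)⁻¹ = adj(I−A) / det(I−A) ≈
  [   1.7380     0.5300     0.3261     0.3634]
  [   0.1670     1.2409     0.7636     0.6070]
  [   0.1690     0.3033     1.7251     0.7333]
  [   0.0209     0.1551     0.0955     1.3259]
x = (I − A)⁻¹ d = adj(I−A)·d / det(I−A), with det(I−A) = 0.2514375:
  x_1 = (0.437000·820 + 0.133250·800 + 0.082000·260 + 0.091375·1060) / 0.2514375 = 583.1175 / 0.2514375 ≈ 2319.13
  x_2 = (0.042000·820 + 0.312000·800 + 0.192000·260 + 0.152625·1060) / 0.2514375 = 495.7425 / 0.2514375 ≈ 1971.63
  x_3 = (0.042500·820 + 0.076250·800 + 0.433750·260 + 0.184375·1060) / 0.2514375 = 404.0625 / 0.2514375 ≈ 1607.01
  x_4 = (0.005250·820 + 0.039000·800 + 0.024000·260 + 0.333375·1060) / 0.2514375 = 395.1225 / 0.2514375 ≈ 1571.45

x_2 = 1971.63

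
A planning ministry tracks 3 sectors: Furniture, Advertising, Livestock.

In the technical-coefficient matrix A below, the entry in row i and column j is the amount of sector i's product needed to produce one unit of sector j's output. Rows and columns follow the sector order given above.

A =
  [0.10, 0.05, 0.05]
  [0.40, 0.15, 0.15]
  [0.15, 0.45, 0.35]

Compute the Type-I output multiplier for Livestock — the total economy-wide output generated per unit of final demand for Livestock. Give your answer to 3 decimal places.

m_L = 2.334

I − A =
  [   0.90    -0.05    -0.05]
  [  -0.40     0.85    -0.15]
  [  -0.15    -0.45     0.65]
Cofactors of I−A, C_ij = (−1)^(i+j)·(minor ij) (rows/columns in the sector order above):
  C_11 = (0.85)(0.65) − (-0.15)(-0.45) = 0.4850
  C_12 = −[(-0.40)(0.65) − (-0.15)(-0.15)] = 0.2825
  C_13 = (-0.40)(-0.45) − (0.85)(-0.15) = 0.3075
  C_21 = −[(-0.05)(0.65) − (-0.05)(-0.45)] = 0.0550
  C_22 = (0.90)(0.65) − (-0.05)(-0.15) = 0.5775
  C_23 = −[(0.90)(-0.45) − (-0.05)(-0.15)] = 0.4125
  C_31 = (-0.05)(-0.15) − (-0.05)(0.85) = 0.0500
  C_32 = −[(0.90)(-0.15) − (-0.05)(-0.40)] = 0.1550
  C_33 = (0.90)(0.85) − (-0.05)(-0.40) = 0.7450
det(I−A) = Σ_j (I−A)_1j·C_1j = (0.90)(0.4850) + (-0.05)(0.2825) + (-0.05)(0.3075) = 0.4070
adj(I−A) = Cᵀ =
  [ 0.4850   0.0550   0.0500]
  [ 0.2825   0.5775   0.1550]
  [ 0.3075   0.4125   0.7450]
(I − A)⁻¹ = adj(I−A) / det(I−A) ≈
  [   1.1916     0.1351     0.1229]
  [   0.6941     1.4189     0.3808]
  [   0.7555     1.0135     1.8305]
The output multiplier for sector j is the column-j sum of the Leontief inverse (I − A)⁻¹ = adj(I−A) / det(I−A).
Column L of adj(I−A): (0.0500, 0.1550, 0.7450); det(I−A) = 0.4070.
m_L = (0.0500 + 0.1550 + 0.7450) / 0.4070 = 0.95 / 0.4070 ≈ 2.334.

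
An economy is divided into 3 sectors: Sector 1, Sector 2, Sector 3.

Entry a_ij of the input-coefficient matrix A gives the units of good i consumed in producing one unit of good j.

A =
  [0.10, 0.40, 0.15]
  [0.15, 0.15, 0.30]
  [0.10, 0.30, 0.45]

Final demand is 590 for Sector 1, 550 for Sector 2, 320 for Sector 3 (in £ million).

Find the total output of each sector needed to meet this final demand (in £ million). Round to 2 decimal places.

I − A =
  [   0.90    -0.40    -0.15]
  [  -0.15     0.85    -0.30]
  [  -0.10    -0.30     0.55]
Cofactors of I−A, C_ij = (−1)^(i+j)·(minor ij) (rows/columns in the sector order above):
  C_11 = (0.85)(0.55) − (-0.30)(-0.30) = 0.3775
  C_12 = −[(-0.15)(0.55) − (-0.30)(-0.10)] = 0.1125
  C_13 = (-0.15)(-0.30) − (0.85)(-0.10) = 0.1300
  C_21 = −[(-0.40)(0.55) − (-0.15)(-0.30)] = 0.2650
  C_22 = (0.90)(0.55) − (-0.15)(-0.10) = 0.4800
  C_23 = −[(0.90)(-0.30) − (-0.40)(-0.10)] = 0.3100
  C_31 = (-0.40)(-0.30) − (-0.15)(0.85) = 0.2475
  C_32 = −[(0.90)(-0.30) − (-0.15)(-0.15)] = 0.2925
  C_33 = (0.90)(0.85) − (-0.40)(-0.15) = 0.7050
det(I−A) = Σ_j (I−A)_1j·C_1j = (0.90)(0.3775) + (-0.40)(0.1125) + (-0.15)(0.1300) = 0.27525
adj(I−A) = Cᵀ =
  [ 0.3775   0.2650   0.2475]
  [ 0.1125   0.4800   0.2925]
  [ 0.1300   0.3100   0.7050]
(I − A)⁻¹ = adj(I−A) / det(I−A) ≈
  [   1.3715     0.9628     0.8992]
  [   0.4087     1.7439     1.0627]
  [   0.4723     1.1262     2.5613]
x = (I − A)⁻¹ d = adj(I−A)·d / det(I−A), with det(I−A) = 0.27525:
  x_1 = (0.3775·590 + 0.2650·550 + 0.2475·320) / 0.27525 = 447.675 / 0.27525 ≈ 1626.43
  x_2 = (0.1125·590 + 0.4800·550 + 0.2925·320) / 0.27525 = 423.975 / 0.27525 ≈ 1540.33
  x_3 = (0.1300·590 + 0.3100·550 + 0.7050·320) / 0.27525 = 472.80 / 0.27525 ≈ 1717.71

x_1 = 1626.43, x_2 = 1540.33, x_3 = 1717.71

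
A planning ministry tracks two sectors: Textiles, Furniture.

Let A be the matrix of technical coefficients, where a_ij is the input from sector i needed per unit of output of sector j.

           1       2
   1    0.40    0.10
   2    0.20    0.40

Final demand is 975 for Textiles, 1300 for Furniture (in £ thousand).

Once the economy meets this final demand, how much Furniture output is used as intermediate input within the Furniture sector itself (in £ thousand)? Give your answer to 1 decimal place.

z_22 = 1147.1

I − A =
  [   0.60    -0.10]
  [  -0.20     0.60]
det(I−A) = (0.60)(0.60) − (-0.10)(-0.20) = 0.3400
adj(I−A) = [[0.60, 0.10], [0.20, 0.60]]
(I − A)⁻¹ = adj(I−A) / det(I−A) ≈
  [   1.7647     0.2941]
  [   0.5882     1.7647]
First solve x = (I − A)⁻¹ d = adj(I−A)·d / det(I−A); in particular x_2 = (0.20·975 + 0.60·1300) / 0.3400 = 975.00 / 0.3400 ≈ 2867.647.
Intermediate flow from 2 to 2: z_22 = a_22 · x_2 = 0.40 × 975.00 / 0.3400 = 390.00 / 0.3400 ≈ 1147.1.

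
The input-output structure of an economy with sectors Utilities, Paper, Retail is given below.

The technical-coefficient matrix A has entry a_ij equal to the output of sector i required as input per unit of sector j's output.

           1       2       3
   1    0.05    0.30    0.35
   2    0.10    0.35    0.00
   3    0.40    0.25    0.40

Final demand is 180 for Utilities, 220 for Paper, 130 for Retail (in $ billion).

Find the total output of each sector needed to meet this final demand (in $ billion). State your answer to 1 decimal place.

I − A =
  [   0.95    -0.30    -0.35]
  [  -0.10     0.65     0.00]
  [  -0.40    -0.25     0.60]
Cofactors of I−A, C_ij = (−1)^(i+j)·(minor ij) (rows/columns in the sector order above):
  C_11 = (0.65)(0.60) − (0.00)(-0.25) = 0.3900
  C_12 = −[(-0.10)(0.60) − (0.00)(-0.40)] = 0.0600
  C_13 = (-0.10)(-0.25) − (0.65)(-0.40) = 0.2850
  C_21 = −[(-0.30)(0.60) − (-0.35)(-0.25)] = 0.2675
  C_22 = (0.95)(0.60) − (-0.35)(-0.40) = 0.4300
  C_23 = −[(0.95)(-0.25) − (-0.30)(-0.40)] = 0.3575
  C_31 = (-0.30)(0.00) − (-0.35)(0.65) = 0.2275
  C_32 = −[(0.95)(0.00) − (-0.35)(-0.10)] = 0.0350
  C_33 = (0.95)(0.65) − (-0.30)(-0.10) = 0.5875
det(I−A) = Σ_j (I−A)_1j·C_1j = (0.95)(0.3900) + (-0.30)(0.0600) + (-0.35)(0.2850) = 0.25275
adj(I−A) = Cᵀ =
  [ 0.3900   0.2675   0.2275]
  [ 0.0600   0.4300   0.0350]
  [ 0.2850   0.3575   0.5875]
(I − A)⁻¹ = adj(I−A) / det(I−A) ≈
  [   1.5430     1.0584     0.9001]
  [   0.2374     1.7013     0.1385]
  [   1.1276     1.4144     2.3244]
x = (I − A)⁻¹ d = adj(I−A)·d / det(I−A), with det(I−A) = 0.25275:
  x_1 = (0.3900·180 + 0.2675·220 + 0.2275·130) / 0.25275 = 158.625 / 0.25275 ≈ 627.6
  x_2 = (0.0600·180 + 0.4300·220 + 0.0350·130) / 0.25275 = 109.95 / 0.25275 ≈ 435.0
  x_3 = (0.2850·180 + 0.3575·220 + 0.5875·130) / 0.25275 = 206.325 / 0.25275 ≈ 816.3

x_1 = 627.6, x_2 = 435.0, x_3 = 816.3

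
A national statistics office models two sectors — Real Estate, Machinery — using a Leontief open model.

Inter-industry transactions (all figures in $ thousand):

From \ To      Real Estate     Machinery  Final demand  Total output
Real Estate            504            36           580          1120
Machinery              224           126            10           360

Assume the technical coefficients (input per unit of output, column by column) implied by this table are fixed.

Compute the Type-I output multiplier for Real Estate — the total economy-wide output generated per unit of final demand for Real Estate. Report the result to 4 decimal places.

Technical coefficients a_ij = z_ij / X_j:
  a_RR = 504/1120 = 0.45, a_MR = 224/1120 = 0.20
  a_RM = 36/360 = 0.10, a_MM = 126/360 = 0.35
I − A =
  [   0.55    -0.10]
  [  -0.20     0.65]
det(I−A) = (0.55)(0.65) − (-0.10)(-0.20) = 0.3375
adj(I−A) = [[0.65, 0.10], [0.20, 0.55]]
(I − A)⁻¹ = adj(I−A) / det(I−A) ≈
  [   1.92593     0.29630]
  [   0.59259     1.62963]
The output multiplier for sector j is the column-j sum of the Leontief inverse (I − A)⁻¹ = adj(I−A) / det(I−A).
Column R of adj(I−A): (0.65, 0.20); det(I−A) = 0.3375.
m_R = (0.65 + 0.20) / 0.3375 = 0.85 / 0.3375 ≈ 2.5185.

m_R = 2.5185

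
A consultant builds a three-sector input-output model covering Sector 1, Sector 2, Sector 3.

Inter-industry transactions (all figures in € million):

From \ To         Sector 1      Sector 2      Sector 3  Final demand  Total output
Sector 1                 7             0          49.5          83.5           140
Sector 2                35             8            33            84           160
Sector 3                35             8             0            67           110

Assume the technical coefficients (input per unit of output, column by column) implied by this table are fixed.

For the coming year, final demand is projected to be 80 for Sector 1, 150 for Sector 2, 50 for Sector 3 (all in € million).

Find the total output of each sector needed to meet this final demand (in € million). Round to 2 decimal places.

x_1 = 128.33, x_2 = 221.08, x_3 = 93.14

Technical coefficients a_ij = z_ij / X_j:
  a_11 = 7/140 = 0.05, a_21 = 35/140 = 0.25, a_31 = 35/140 = 0.25
  a_12 = 0/160 = 0.00, a_22 = 8/160 = 0.05, a_32 = 8/160 = 0.05
  a_13 = 49.5/110 = 0.45, a_23 = 33/110 = 0.30, a_33 = 0/110 = 0.00
I − A =
  [   0.95     0.00    -0.45]
  [  -0.25     0.95    -0.30]
  [  -0.25    -0.05     1.00]
Cofactors of I−A, C_ij = (−1)^(i+j)·(minor ij) (rows/columns in the sector order above):
  C_11 = (0.95)(1.00) − (-0.30)(-0.05) = 0.9350
  C_12 = −[(-0.25)(1.00) − (-0.30)(-0.25)] = 0.3250
  C_13 = (-0.25)(-0.05) − (0.95)(-0.25) = 0.2500
  C_21 = −[(0.00)(1.00) − (-0.45)(-0.05)] = 0.0225
  C_22 = (0.95)(1.00) − (-0.45)(-0.25) = 0.8375
  C_23 = −[(0.95)(-0.05) − (0.00)(-0.25)] = 0.0475
  C_31 = (0.00)(-0.30) − (-0.45)(0.95) = 0.4275
  C_32 = −[(0.95)(-0.30) − (-0.45)(-0.25)] = 0.3975
  C_33 = (0.95)(0.95) − (0.00)(-0.25) = 0.9025
det(I−A) = Σ_j (I−A)_1j·C_1j = (0.95)(0.9350) + (0.00)(0.3250) + (-0.45)(0.2500) = 0.77575
adj(I−A) = Cᵀ =
  [ 0.9350   0.0225   0.4275]
  [ 0.3250   0.8375   0.3975]
  [ 0.2500   0.0475   0.9025]
(I − A)⁻¹ = adj(I−A) / det(I−A) ≈
  [   1.2053     0.0290     0.5511]
  [   0.4189     1.0796     0.5124]
  [   0.3223     0.0612     1.1634]
x = (I − A)⁻¹ d = adj(I−A)·d / det(I−A), with det(I−A) = 0.77575:
  x_1 = (0.9350·80 + 0.0225·150 + 0.4275·50) / 0.77575 = 99.55 / 0.77575 ≈ 128.33
  x_2 = (0.3250·80 + 0.8375·150 + 0.3975·50) / 0.77575 = 171.50 / 0.77575 ≈ 221.08
  x_3 = (0.2500·80 + 0.0475·150 + 0.9025·50) / 0.77575 = 72.25 / 0.77575 ≈ 93.14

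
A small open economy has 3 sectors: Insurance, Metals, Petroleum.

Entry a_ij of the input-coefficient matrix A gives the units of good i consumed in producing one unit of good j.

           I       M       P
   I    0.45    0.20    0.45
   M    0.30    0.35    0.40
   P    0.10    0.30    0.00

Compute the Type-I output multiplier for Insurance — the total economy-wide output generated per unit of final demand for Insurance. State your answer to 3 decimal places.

I − A =
  [   0.55    -0.20    -0.45]
  [  -0.30     0.65    -0.40]
  [  -0.10    -0.30     1.00]
Cofactors of I−A, C_ij = (−1)^(i+j)·(minor ij) (rows/columns in the sector order above):
  C_11 = (0.65)(1.00) − (-0.40)(-0.30) = 0.5300
  C_12 = −[(-0.30)(1.00) − (-0.40)(-0.10)] = 0.3400
  C_13 = (-0.30)(-0.30) − (0.65)(-0.10) = 0.1550
  C_21 = −[(-0.20)(1.00) − (-0.45)(-0.30)] = 0.3350
  C_22 = (0.55)(1.00) − (-0.45)(-0.10) = 0.5050
  C_23 = −[(0.55)(-0.30) − (-0.20)(-0.10)] = 0.1850
  C_31 = (-0.20)(-0.40) − (-0.45)(0.65) = 0.3725
  C_32 = −[(0.55)(-0.40) − (-0.45)(-0.30)] = 0.3550
  C_33 = (0.55)(0.65) − (-0.20)(-0.30) = 0.2975
det(I−A) = Σ_j (I−A)_1j·C_1j = (0.55)(0.5300) + (-0.20)(0.3400) + (-0.45)(0.1550) = 0.15375
adj(I−A) = Cᵀ =
  [ 0.5300   0.3350   0.3725]
  [ 0.3400   0.5050   0.3550]
  [ 0.1550   0.1850   0.2975]
(I − A)⁻¹ = adj(I−A) / det(I−A) ≈
  [   3.4472     2.1789     2.4228]
  [   2.2114     3.2846     2.3089]
  [   1.0081     1.2033     1.9350]
The output multiplier for sector j is the column-j sum of the Leontief inverse (I − A)⁻¹ = adj(I−A) / det(I−A).
Column I of adj(I−A): (0.5300, 0.3400, 0.1550); det(I−A) = 0.15375.
m_I = (0.5300 + 0.3400 + 0.1550) / 0.15375 = 1.025 / 0.15375 ≈ 6.667.

m_I = 6.667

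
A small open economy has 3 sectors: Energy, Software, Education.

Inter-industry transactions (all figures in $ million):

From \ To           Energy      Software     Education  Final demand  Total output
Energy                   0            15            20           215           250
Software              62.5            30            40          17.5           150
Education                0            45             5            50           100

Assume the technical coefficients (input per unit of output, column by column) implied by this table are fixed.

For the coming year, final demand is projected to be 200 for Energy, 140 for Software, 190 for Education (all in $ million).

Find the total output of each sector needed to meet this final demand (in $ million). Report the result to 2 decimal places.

Technical coefficients a_ij = z_ij / X_j:
  a_11 = 0/250 = 0.00, a_21 = 62.5/250 = 0.25, a_31 = 0/250 = 0.00
  a_12 = 15/150 = 0.10, a_22 = 30/150 = 0.20, a_32 = 45/150 = 0.30
  a_13 = 20/100 = 0.20, a_23 = 40/100 = 0.40, a_33 = 5/100 = 0.05
I − A =
  [   1.00    -0.10    -0.20]
  [  -0.25     0.80    -0.40]
  [   0.00    -0.30     0.95]
Cofactors of I−A, C_ij = (−1)^(i+j)·(minor ij) (rows/columns in the sector order above):
  C_11 = (0.80)(0.95) − (-0.40)(-0.30) = 0.6400
  C_12 = −[(-0.25)(0.95) − (-0.40)(0.00)] = 0.2375
  C_13 = (-0.25)(-0.30) − (0.80)(0.00) = 0.0750
  C_21 = −[(-0.10)(0.95) − (-0.20)(-0.30)] = 0.1550
  C_22 = (1.00)(0.95) − (-0.20)(0.00) = 0.9500
  C_23 = −[(1.00)(-0.30) − (-0.10)(0.00)] = 0.3000
  C_31 = (-0.10)(-0.40) − (-0.20)(0.80) = 0.2000
  C_32 = −[(1.00)(-0.40) − (-0.20)(-0.25)] = 0.4500
  C_33 = (1.00)(0.80) − (-0.10)(-0.25) = 0.7750
det(I−A) = Σ_j (I−A)_1j·C_1j = (1.00)(0.6400) + (-0.10)(0.2375) + (-0.20)(0.0750) = 0.60125
adj(I−A) = Cᵀ =
  [ 0.6400   0.1550   0.2000]
  [ 0.2375   0.9500   0.4500]
  [ 0.0750   0.3000   0.7750]
(I − A)⁻¹ = adj(I−A) / det(I−A) ≈
  [   1.0644     0.2578     0.3326]
  [   0.3950     1.5800     0.7484]
  [   0.1247     0.4990     1.2890]
x = (I − A)⁻¹ d = adj(I−A)·d / det(I−A), with det(I−A) = 0.60125:
  x_1 = (0.6400·200 + 0.1550·140 + 0.2000·190) / 0.60125 = 187.70 / 0.60125 ≈ 312.18
  x_2 = (0.2375·200 + 0.9500·140 + 0.4500·190) / 0.60125 = 266.00 / 0.60125 ≈ 442.41
  x_3 = (0.0750·200 + 0.3000·140 + 0.7750·190) / 0.60125 = 204.25 / 0.60125 ≈ 339.71

x_1 = 312.18, x_2 = 442.41, x_3 = 339.71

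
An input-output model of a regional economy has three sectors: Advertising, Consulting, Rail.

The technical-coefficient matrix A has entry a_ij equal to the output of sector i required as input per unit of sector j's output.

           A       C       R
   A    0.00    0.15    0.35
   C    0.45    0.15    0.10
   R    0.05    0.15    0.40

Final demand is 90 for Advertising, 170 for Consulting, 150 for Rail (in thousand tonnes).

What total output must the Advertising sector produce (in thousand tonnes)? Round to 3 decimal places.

I − A =
  [   1.00    -0.15    -0.35]
  [  -0.45     0.85    -0.10]
  [  -0.05    -0.15     0.60]
Cofactors of I−A, C_ij = (−1)^(i+j)·(minor ij) (rows/columns in the sector order above):
  C_11 = (0.85)(0.60) − (-0.10)(-0.15) = 0.4950
  C_12 = −[(-0.45)(0.60) − (-0.10)(-0.05)] = 0.2750
  C_13 = (-0.45)(-0.15) − (0.85)(-0.05) = 0.1100
  C_21 = −[(-0.15)(0.60) − (-0.35)(-0.15)] = 0.1425
  C_22 = (1.00)(0.60) − (-0.35)(-0.05) = 0.5825
  C_23 = −[(1.00)(-0.15) − (-0.15)(-0.05)] = 0.1575
  C_31 = (-0.15)(-0.10) − (-0.35)(0.85) = 0.3125
  C_32 = −[(1.00)(-0.10) − (-0.35)(-0.45)] = 0.2575
  C_33 = (1.00)(0.85) − (-0.15)(-0.45) = 0.7825
det(I−A) = Σ_j (I−A)_1j·C_1j = (1.00)(0.4950) + (-0.15)(0.2750) + (-0.35)(0.1100) = 0.41525
adj(I−A) = Cᵀ =
  [ 0.4950   0.1425   0.3125]
  [ 0.2750   0.5825   0.2575]
  [ 0.1100   0.1575   0.7825]
(I − A)⁻¹ = adj(I−A) / det(I−A) ≈
  [   1.1921     0.3432     0.7526]
  [   0.6623     1.4028     0.6201]
  [   0.2649     0.3793     1.8844]
x = (I − A)⁻¹ d = adj(I−A)·d / det(I−A), with det(I−A) = 0.41525:
  x_A = (0.4950·90 + 0.1425·170 + 0.3125·150) / 0.41525 = 115.65 / 0.41525 ≈ 278.507
  x_C = (0.2750·90 + 0.5825·170 + 0.2575·150) / 0.41525 = 162.40 / 0.41525 ≈ 391.090
  x_R = (0.1100·90 + 0.1575·170 + 0.7825·150) / 0.41525 = 154.05 / 0.41525 ≈ 370.981

x_A = 278.507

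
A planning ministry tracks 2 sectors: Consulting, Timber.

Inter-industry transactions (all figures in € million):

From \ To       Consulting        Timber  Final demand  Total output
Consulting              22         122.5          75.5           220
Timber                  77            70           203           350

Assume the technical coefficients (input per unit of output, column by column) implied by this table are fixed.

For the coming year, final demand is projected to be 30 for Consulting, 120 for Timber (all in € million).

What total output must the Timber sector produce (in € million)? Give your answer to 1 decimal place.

x_T = 198.3

Technical coefficients a_ij = z_ij / X_j:
  a_CC = 22/220 = 0.10, a_TC = 77/220 = 0.35
  a_CT = 122.5/350 = 0.35, a_TT = 70/350 = 0.20
I − A =
  [   0.90    -0.35]
  [  -0.35     0.80]
det(I−A) = (0.90)(0.80) − (-0.35)(-0.35) = 0.5975
adj(I−A) = [[0.80, 0.35], [0.35, 0.90]]
(I − A)⁻¹ = adj(I−A) / det(I−A) ≈
  [   1.3389     0.5858]
  [   0.5858     1.5063]
x = (I − A)⁻¹ d = adj(I−A)·d / det(I−A), with det(I−A) = 0.5975:
  x_C = (0.80·30 + 0.35·120) / 0.5975 = 66.00 / 0.5975 ≈ 110.5
  x_T = (0.35·30 + 0.90·120) / 0.5975 = 118.50 / 0.5975 ≈ 198.3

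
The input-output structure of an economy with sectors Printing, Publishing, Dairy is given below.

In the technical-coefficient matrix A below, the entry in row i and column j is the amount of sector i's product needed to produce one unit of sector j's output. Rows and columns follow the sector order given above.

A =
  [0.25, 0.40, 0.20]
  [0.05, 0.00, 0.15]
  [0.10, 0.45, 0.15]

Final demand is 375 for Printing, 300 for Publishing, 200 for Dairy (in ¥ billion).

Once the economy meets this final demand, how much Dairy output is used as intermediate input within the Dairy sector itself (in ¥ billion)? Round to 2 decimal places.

I − A =
  [   0.75    -0.40    -0.20]
  [  -0.05     1.00    -0.15]
  [  -0.10    -0.45     0.85]
Cofactors of I−A, C_ij = (−1)^(i+j)·(minor ij) (rows/columns in the sector order above):
  C_11 = (1.00)(0.85) − (-0.15)(-0.45) = 0.7825
  C_12 = −[(-0.05)(0.85) − (-0.15)(-0.10)] = 0.0575
  C_13 = (-0.05)(-0.45) − (1.00)(-0.10) = 0.1225
  C_21 = −[(-0.40)(0.85) − (-0.20)(-0.45)] = 0.4300
  C_22 = (0.75)(0.85) − (-0.20)(-0.10) = 0.6175
  C_23 = −[(0.75)(-0.45) − (-0.40)(-0.10)] = 0.3775
  C_31 = (-0.40)(-0.15) − (-0.20)(1.00) = 0.2600
  C_32 = −[(0.75)(-0.15) − (-0.20)(-0.05)] = 0.1225
  C_33 = (0.75)(1.00) − (-0.40)(-0.05) = 0.7300
det(I−A) = Σ_j (I−A)_1j·C_1j = (0.75)(0.7825) + (-0.40)(0.0575) + (-0.20)(0.1225) = 0.539375
adj(I−A) = Cᵀ =
  [ 0.7825   0.4300   0.2600]
  [ 0.0575   0.6175   0.1225]
  [ 0.1225   0.3775   0.7300]
(I − A)⁻¹ = adj(I−A) / det(I−A) ≈
  [   1.4508     0.7972     0.4820]
  [   0.1066     1.1448     0.2271]
  [   0.2271     0.6999     1.3534]
First solve x = (I − A)⁻¹ d = adj(I−A)·d / det(I−A); in particular x_3 = (0.1225·375 + 0.3775·300 + 0.7300·200) / 0.539375 = 305.1875 / 0.539375 ≈ 565.8169.
Intermediate flow from 3 to 3: z_33 = a_33 · x_3 = 0.15 × 305.1875 / 0.539375 = 45.778125 / 0.539375 ≈ 84.87.

z_33 = 84.87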